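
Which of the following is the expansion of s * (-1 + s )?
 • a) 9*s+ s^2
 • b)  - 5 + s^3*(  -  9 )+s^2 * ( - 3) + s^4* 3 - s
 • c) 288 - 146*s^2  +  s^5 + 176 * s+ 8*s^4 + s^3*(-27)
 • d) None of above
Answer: d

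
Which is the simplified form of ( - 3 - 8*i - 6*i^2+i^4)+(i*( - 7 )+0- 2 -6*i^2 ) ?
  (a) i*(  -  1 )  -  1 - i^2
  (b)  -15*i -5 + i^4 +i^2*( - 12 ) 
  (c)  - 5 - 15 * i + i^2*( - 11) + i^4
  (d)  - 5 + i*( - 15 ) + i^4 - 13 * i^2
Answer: b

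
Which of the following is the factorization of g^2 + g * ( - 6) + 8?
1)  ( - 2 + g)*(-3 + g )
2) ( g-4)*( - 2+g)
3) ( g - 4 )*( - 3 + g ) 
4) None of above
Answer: 2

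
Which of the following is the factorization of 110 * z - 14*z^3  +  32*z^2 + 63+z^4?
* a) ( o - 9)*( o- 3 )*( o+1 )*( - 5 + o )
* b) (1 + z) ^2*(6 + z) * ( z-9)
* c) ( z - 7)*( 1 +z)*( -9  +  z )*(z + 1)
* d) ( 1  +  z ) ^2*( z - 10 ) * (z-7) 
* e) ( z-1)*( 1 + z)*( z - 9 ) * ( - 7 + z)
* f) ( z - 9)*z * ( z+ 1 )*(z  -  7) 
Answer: c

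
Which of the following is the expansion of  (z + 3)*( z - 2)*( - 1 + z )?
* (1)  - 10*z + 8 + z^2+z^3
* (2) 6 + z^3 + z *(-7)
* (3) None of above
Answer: 2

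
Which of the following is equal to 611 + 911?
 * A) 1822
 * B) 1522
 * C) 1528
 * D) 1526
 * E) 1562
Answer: B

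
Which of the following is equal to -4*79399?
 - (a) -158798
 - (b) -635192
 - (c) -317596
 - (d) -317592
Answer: c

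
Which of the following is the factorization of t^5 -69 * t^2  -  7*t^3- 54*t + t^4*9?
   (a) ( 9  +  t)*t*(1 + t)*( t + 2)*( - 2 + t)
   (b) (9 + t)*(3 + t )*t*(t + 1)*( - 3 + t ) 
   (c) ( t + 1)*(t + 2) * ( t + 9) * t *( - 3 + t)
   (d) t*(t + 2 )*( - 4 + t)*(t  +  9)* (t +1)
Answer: c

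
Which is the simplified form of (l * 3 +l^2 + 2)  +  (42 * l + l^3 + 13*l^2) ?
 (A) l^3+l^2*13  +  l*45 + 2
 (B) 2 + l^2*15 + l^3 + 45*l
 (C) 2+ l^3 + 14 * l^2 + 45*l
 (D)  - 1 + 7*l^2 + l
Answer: C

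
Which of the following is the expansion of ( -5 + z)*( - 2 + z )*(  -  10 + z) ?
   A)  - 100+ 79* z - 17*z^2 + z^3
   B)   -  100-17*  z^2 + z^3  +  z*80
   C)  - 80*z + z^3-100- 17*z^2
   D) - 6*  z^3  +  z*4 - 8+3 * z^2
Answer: B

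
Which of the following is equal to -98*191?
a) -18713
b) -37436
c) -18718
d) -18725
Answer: c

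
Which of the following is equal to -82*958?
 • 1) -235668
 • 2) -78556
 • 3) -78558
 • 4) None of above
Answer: 2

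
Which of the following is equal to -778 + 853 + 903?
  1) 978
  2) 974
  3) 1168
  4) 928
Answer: 1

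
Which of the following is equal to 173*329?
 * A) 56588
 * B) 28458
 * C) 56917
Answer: C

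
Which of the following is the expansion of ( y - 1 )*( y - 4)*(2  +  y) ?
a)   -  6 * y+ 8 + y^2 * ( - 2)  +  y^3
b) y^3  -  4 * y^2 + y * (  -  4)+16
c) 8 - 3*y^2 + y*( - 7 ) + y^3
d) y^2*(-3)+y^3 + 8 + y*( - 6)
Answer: d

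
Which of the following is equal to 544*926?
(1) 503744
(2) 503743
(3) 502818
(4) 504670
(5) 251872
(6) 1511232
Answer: 1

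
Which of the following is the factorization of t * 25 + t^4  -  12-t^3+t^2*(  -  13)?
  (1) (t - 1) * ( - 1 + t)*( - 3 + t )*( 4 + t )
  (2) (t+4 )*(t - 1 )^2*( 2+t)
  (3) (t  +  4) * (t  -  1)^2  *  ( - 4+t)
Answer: 1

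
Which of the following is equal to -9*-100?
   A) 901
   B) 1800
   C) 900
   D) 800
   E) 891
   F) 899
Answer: C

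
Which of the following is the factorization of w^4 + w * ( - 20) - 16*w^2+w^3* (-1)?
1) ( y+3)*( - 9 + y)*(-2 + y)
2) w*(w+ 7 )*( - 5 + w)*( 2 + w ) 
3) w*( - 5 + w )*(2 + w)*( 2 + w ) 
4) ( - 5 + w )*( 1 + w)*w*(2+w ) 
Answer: 3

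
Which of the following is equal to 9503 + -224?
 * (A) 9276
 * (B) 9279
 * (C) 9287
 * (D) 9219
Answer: B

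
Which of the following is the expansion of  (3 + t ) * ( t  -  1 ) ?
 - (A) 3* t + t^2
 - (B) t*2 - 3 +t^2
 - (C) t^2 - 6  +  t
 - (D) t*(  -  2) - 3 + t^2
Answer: B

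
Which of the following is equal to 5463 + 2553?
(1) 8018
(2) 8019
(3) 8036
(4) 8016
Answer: 4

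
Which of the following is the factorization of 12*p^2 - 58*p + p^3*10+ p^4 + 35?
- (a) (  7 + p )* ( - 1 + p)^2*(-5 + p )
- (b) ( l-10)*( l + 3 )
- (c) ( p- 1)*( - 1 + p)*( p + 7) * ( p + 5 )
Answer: c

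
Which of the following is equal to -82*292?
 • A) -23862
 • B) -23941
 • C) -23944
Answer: C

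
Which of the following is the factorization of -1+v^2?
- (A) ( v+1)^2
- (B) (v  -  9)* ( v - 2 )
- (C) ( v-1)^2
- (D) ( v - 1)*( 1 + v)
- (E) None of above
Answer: D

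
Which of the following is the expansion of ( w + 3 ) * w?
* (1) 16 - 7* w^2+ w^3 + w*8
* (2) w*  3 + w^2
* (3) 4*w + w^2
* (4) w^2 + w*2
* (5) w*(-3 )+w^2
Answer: 2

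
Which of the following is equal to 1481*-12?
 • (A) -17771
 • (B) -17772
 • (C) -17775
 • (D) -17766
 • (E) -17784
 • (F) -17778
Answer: B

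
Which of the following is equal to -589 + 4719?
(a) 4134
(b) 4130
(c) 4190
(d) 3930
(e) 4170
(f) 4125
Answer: b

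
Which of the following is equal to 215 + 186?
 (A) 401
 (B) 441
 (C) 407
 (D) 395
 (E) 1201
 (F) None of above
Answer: A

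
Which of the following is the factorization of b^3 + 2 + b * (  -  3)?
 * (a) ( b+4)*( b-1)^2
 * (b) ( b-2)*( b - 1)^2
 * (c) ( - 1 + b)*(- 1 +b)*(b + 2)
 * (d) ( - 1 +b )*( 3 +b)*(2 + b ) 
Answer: c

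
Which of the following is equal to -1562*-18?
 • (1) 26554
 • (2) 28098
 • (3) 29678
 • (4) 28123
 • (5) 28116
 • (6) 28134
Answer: 5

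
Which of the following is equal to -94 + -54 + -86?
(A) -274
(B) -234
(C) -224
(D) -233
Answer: B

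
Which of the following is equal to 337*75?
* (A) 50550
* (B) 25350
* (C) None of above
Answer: C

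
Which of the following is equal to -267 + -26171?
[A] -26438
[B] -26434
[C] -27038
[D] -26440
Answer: A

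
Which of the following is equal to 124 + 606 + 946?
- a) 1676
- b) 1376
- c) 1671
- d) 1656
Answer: a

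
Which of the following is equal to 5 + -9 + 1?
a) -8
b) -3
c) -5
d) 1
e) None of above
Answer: b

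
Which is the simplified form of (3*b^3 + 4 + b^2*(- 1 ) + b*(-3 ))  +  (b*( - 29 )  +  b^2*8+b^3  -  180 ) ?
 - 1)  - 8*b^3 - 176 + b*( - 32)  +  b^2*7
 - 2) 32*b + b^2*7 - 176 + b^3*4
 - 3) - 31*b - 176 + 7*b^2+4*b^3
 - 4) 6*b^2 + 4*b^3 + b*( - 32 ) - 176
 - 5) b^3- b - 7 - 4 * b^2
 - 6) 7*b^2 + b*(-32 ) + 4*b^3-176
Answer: 6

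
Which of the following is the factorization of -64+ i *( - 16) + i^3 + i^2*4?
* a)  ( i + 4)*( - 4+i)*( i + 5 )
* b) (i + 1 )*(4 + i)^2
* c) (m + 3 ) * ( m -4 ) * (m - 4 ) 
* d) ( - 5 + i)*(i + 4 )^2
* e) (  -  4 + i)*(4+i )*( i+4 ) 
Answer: e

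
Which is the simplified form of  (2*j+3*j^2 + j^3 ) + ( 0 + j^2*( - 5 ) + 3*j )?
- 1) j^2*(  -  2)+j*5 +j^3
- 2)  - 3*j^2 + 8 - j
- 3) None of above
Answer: 1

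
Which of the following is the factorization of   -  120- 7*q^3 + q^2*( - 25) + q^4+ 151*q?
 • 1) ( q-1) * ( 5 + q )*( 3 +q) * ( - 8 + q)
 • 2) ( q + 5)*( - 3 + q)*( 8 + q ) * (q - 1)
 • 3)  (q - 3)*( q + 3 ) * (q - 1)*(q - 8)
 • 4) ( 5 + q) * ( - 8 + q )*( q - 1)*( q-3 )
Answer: 4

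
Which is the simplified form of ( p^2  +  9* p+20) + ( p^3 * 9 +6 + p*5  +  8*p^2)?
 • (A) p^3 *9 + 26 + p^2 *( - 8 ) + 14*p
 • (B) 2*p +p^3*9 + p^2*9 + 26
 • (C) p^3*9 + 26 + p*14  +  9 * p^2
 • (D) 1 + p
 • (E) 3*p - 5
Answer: C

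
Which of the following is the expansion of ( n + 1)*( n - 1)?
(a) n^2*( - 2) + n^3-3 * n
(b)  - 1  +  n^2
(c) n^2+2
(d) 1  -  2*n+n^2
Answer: b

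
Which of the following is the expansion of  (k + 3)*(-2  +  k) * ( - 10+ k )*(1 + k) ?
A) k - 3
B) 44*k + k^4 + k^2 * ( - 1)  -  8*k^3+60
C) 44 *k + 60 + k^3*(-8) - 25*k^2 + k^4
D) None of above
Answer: C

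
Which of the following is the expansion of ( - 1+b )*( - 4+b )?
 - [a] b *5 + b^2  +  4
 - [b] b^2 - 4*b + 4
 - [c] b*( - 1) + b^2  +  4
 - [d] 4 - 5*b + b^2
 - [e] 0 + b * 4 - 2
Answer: d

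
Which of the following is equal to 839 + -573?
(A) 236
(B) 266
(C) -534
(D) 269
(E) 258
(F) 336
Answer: B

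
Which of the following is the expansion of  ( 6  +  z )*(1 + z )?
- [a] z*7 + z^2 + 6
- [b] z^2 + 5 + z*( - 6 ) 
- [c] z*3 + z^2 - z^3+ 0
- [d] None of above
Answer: a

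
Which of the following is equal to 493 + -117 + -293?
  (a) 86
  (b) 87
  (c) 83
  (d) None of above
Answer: c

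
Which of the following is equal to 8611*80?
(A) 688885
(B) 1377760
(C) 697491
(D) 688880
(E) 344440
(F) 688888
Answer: D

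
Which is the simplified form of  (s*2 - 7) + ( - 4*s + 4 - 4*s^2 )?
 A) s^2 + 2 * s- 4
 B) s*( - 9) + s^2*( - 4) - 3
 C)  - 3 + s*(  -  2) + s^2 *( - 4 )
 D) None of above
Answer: C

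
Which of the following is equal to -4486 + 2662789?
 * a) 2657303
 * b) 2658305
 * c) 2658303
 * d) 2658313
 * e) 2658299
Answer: c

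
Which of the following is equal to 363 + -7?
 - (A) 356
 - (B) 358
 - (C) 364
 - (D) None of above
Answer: A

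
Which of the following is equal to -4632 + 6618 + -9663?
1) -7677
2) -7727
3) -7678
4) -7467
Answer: 1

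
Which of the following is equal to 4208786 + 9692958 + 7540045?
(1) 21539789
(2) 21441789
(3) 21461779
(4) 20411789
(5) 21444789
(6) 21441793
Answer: 2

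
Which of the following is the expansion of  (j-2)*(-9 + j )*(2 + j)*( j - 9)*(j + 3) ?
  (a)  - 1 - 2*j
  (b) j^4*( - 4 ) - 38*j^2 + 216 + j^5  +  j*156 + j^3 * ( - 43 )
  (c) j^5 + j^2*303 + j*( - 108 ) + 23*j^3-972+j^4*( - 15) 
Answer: c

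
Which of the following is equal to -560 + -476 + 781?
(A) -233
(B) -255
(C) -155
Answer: B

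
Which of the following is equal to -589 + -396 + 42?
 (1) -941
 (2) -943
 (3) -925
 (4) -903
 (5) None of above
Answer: 2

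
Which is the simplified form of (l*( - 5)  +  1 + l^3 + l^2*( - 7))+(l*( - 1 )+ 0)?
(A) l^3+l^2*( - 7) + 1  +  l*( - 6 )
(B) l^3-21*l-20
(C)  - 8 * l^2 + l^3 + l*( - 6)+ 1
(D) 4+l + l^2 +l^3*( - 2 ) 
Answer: A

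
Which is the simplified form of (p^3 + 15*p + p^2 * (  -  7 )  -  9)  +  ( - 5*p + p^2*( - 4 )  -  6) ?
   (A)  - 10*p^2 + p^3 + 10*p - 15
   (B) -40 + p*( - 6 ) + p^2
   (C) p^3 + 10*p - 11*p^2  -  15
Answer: C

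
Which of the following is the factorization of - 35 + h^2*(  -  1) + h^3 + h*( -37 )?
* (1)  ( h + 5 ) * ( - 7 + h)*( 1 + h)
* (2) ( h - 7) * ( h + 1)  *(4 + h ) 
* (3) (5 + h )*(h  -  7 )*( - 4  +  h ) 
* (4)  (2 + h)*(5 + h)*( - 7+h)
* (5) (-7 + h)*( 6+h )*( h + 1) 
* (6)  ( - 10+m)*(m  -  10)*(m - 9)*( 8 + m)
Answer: 1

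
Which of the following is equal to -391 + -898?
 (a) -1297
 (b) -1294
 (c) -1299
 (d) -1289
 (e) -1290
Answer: d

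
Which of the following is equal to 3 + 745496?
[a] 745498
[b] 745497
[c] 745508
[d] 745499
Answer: d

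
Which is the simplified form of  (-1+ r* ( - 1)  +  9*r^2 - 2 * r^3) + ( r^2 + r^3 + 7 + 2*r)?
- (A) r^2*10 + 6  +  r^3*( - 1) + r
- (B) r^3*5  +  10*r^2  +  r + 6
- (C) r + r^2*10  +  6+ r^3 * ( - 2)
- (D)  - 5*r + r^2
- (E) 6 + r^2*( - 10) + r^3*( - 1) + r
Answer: A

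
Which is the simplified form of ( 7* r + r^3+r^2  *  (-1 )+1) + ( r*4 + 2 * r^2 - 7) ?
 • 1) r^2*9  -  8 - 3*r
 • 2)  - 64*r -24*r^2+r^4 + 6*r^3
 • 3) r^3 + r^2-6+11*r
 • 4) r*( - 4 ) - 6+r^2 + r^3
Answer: 3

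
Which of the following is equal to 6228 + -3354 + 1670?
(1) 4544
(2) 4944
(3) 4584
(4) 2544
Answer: 1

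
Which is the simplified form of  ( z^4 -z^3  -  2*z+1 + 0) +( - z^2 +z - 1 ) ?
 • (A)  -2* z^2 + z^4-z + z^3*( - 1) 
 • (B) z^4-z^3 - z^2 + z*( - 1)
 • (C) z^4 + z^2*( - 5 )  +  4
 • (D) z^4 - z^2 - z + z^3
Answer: B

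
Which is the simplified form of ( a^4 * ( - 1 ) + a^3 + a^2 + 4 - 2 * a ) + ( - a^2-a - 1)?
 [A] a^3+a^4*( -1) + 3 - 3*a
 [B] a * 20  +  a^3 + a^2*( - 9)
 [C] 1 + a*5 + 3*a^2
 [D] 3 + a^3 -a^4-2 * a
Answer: A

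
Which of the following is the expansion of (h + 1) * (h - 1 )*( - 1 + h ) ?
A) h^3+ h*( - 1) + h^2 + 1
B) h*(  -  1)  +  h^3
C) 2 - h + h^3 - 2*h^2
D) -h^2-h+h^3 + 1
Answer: D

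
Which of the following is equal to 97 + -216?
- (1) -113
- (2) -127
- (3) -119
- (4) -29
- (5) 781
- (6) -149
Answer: 3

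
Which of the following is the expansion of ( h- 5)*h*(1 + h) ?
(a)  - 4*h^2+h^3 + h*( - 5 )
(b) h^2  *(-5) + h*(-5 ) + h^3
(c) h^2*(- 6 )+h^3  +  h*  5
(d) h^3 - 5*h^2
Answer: a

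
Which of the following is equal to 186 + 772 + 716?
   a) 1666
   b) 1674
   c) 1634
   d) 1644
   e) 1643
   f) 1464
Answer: b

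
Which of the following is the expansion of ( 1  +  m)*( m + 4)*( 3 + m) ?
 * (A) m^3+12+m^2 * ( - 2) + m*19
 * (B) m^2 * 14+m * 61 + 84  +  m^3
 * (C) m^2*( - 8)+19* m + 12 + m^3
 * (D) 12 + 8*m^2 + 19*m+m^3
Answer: D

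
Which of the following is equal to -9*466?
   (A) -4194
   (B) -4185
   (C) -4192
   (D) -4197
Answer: A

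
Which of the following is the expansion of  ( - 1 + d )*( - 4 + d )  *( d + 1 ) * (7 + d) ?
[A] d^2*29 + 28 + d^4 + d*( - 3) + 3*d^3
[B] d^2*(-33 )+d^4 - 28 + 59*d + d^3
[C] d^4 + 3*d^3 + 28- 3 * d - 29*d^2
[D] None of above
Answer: C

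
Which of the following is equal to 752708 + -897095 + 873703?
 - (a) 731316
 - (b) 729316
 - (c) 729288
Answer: b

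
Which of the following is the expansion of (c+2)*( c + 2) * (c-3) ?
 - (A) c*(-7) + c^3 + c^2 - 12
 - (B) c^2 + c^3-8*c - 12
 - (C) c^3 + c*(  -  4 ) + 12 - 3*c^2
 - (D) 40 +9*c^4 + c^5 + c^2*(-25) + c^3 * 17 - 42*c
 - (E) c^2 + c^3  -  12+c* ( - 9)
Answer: B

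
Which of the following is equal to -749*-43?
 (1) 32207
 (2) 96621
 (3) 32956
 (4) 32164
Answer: 1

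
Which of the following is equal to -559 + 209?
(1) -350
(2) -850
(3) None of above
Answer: 1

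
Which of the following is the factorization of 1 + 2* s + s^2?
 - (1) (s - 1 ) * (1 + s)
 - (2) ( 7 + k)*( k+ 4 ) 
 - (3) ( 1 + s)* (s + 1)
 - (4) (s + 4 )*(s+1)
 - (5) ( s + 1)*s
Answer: 3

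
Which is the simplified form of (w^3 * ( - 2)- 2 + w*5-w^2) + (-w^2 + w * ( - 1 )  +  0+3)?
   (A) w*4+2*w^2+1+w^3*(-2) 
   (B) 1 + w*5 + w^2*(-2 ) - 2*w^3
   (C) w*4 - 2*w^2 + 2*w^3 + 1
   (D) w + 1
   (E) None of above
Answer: E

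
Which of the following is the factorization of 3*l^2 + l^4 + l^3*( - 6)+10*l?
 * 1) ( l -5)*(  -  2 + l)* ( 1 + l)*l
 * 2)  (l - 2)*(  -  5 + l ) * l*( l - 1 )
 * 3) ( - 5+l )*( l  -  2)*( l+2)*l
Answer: 1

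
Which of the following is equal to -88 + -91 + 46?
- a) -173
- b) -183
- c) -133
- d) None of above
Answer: c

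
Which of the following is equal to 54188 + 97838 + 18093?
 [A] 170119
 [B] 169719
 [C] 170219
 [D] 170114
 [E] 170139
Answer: A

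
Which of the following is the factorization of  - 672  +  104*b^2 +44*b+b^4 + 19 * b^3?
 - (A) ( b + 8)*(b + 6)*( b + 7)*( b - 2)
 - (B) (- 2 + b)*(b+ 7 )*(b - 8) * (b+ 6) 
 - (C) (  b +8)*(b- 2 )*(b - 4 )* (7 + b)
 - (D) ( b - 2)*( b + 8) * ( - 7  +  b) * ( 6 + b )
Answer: A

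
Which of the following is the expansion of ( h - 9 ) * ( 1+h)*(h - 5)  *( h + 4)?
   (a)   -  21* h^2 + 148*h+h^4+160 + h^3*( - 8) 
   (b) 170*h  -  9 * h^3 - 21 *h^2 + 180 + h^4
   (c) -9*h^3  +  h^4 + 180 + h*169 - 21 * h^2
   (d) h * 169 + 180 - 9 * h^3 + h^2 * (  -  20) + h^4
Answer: c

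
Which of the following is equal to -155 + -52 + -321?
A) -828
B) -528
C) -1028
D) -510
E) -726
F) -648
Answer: B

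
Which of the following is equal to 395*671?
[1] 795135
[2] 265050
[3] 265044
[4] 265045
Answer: 4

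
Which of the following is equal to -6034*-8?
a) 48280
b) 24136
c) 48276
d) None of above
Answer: d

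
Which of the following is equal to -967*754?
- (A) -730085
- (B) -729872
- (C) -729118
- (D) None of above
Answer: C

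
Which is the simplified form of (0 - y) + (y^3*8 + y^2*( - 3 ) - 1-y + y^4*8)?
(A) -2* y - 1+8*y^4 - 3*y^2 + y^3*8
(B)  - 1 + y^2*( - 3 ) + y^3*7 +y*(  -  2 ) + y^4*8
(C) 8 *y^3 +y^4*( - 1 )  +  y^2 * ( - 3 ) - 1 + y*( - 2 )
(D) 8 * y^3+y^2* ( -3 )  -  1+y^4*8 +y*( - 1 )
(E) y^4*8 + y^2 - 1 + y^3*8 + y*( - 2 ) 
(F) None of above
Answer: A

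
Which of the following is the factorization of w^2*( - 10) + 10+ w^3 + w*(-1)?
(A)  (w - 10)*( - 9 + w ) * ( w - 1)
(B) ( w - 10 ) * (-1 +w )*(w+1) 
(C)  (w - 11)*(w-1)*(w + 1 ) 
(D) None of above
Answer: B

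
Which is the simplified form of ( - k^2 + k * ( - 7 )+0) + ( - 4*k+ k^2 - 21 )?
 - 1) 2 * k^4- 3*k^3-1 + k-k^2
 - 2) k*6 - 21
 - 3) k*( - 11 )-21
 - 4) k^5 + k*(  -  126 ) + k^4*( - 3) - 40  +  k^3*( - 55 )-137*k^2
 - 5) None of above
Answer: 3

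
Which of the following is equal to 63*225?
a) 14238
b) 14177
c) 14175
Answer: c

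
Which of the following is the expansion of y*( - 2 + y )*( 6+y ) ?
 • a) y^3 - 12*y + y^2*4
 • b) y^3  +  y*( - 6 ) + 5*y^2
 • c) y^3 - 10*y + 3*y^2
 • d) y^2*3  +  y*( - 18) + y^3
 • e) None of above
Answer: a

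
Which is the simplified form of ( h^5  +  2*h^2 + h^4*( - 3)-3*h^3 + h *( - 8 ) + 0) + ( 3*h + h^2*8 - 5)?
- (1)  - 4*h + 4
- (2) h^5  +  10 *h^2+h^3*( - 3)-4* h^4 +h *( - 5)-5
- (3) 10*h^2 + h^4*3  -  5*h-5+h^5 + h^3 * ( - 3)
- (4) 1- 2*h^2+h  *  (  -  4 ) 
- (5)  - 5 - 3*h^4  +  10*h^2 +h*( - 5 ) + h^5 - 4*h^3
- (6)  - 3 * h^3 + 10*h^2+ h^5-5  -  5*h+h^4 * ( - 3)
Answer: 6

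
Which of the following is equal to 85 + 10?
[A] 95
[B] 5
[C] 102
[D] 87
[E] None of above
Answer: A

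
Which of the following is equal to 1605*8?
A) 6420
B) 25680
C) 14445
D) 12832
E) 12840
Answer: E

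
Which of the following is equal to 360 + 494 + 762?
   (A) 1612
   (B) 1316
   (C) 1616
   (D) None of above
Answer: C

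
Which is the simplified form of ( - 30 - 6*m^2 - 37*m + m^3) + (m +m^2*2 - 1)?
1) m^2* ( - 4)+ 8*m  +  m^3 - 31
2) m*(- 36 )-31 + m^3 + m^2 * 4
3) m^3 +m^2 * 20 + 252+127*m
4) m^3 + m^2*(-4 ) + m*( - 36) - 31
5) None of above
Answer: 4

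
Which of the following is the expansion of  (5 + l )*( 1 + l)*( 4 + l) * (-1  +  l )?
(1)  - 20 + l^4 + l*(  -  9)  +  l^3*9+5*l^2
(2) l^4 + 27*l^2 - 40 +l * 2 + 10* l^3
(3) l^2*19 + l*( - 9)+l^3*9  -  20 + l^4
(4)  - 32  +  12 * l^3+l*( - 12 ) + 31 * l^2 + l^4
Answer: 3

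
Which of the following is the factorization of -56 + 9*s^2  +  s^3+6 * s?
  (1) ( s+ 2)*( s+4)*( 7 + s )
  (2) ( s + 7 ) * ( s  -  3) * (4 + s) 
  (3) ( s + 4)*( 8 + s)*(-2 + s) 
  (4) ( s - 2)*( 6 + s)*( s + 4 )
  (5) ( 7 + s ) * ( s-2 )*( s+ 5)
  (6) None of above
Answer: 6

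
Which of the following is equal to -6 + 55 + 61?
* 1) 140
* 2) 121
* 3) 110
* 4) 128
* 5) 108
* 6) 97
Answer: 3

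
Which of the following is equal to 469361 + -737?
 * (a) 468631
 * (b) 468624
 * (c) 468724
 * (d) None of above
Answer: b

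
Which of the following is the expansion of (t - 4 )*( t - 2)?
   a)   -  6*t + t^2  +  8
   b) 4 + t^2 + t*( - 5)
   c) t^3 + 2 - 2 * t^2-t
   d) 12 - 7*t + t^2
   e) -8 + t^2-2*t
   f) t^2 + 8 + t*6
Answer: a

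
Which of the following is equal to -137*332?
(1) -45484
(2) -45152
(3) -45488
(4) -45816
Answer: 1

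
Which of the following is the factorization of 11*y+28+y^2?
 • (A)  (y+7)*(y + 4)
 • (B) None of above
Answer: A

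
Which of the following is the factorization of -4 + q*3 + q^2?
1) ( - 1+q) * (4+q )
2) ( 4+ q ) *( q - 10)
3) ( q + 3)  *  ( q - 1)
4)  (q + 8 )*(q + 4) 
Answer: 1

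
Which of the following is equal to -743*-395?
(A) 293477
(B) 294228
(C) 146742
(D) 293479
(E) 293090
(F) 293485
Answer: F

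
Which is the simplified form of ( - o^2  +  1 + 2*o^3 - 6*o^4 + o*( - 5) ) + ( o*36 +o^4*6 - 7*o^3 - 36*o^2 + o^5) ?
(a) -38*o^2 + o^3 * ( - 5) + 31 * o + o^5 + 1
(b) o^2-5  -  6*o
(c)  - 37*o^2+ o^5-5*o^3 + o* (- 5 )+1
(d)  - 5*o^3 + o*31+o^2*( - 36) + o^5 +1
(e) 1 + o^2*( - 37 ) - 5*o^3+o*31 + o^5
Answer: e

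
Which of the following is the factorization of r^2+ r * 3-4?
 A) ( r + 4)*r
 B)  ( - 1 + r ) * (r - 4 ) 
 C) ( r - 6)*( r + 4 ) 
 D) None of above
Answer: D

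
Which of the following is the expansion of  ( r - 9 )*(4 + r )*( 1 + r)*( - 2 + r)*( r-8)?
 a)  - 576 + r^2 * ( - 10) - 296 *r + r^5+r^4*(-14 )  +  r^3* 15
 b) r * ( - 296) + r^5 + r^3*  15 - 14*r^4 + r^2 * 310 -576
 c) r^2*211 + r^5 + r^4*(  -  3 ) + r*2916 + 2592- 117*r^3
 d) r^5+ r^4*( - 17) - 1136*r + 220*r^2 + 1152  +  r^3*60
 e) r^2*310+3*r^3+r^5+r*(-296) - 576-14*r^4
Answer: b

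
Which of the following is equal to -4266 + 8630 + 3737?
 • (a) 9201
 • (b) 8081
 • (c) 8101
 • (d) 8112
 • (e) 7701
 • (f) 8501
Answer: c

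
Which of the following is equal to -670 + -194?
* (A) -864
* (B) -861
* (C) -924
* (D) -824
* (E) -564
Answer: A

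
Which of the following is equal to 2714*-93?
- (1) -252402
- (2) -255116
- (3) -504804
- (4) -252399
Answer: 1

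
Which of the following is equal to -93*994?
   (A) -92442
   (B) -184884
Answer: A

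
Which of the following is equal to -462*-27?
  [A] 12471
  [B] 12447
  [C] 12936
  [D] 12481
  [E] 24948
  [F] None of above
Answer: F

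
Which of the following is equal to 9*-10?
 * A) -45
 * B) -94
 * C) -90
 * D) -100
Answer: C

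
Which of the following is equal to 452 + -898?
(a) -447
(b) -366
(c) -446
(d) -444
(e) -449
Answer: c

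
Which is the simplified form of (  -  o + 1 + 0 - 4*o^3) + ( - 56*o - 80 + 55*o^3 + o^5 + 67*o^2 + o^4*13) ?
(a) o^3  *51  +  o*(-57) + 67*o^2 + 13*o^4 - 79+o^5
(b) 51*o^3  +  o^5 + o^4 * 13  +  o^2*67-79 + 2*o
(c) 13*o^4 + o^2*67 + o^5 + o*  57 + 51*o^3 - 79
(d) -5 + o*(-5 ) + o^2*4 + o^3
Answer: a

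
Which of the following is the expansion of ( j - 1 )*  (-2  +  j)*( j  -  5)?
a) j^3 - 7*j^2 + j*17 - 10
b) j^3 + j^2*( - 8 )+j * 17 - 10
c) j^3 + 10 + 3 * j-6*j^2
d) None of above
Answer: b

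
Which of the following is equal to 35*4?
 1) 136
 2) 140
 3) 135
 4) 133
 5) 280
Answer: 2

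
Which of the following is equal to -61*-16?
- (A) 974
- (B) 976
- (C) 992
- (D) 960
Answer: B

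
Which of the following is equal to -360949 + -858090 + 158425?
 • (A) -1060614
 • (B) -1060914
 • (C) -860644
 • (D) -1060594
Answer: A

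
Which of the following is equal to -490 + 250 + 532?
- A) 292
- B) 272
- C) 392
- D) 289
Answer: A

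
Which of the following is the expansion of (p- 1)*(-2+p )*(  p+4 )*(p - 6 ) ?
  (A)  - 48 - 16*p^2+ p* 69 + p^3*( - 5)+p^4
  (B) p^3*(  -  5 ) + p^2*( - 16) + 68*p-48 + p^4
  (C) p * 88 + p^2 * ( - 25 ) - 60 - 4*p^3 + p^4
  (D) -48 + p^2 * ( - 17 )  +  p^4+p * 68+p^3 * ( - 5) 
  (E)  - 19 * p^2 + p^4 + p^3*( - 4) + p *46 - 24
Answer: B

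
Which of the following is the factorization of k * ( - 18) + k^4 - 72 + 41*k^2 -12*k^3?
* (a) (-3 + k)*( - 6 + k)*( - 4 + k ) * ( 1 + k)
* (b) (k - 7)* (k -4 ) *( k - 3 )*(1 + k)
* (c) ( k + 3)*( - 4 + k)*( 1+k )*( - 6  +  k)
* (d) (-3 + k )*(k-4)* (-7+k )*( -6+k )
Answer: a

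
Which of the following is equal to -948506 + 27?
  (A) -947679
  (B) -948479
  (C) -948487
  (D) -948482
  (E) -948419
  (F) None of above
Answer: B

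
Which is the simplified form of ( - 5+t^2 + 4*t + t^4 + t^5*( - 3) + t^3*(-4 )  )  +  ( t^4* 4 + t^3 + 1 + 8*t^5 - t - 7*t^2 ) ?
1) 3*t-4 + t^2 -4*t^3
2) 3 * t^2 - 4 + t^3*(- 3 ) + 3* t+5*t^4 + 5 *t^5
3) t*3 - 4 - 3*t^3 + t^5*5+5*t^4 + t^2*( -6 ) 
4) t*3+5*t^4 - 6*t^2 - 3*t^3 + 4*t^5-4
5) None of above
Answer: 3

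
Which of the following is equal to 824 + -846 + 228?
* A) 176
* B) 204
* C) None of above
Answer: C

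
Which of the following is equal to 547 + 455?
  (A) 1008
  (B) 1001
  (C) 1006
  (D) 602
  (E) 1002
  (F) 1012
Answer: E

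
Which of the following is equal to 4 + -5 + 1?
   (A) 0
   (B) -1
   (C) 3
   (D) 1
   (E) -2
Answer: A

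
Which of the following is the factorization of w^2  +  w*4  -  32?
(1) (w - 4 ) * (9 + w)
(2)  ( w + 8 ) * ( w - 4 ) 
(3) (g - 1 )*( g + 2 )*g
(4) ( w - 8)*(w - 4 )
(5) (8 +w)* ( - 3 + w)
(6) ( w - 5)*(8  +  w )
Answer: 2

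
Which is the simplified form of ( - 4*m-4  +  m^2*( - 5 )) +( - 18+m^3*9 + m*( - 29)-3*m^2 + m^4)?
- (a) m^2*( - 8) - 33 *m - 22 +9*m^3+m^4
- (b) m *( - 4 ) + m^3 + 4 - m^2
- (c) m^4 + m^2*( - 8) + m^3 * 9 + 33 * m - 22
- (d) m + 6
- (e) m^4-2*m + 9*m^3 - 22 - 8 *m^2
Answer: a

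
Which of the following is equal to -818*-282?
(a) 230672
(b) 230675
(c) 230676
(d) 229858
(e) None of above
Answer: c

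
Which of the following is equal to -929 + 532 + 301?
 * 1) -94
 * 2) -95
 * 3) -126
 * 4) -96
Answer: 4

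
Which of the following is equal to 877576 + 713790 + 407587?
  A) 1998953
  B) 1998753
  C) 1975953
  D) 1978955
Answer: A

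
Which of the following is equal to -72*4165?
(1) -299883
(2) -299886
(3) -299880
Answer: 3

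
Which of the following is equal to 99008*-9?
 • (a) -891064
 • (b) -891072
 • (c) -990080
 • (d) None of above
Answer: b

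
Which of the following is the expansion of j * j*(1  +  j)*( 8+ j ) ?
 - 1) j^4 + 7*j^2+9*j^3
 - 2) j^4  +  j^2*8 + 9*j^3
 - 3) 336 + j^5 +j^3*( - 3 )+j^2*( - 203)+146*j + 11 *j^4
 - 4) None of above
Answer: 2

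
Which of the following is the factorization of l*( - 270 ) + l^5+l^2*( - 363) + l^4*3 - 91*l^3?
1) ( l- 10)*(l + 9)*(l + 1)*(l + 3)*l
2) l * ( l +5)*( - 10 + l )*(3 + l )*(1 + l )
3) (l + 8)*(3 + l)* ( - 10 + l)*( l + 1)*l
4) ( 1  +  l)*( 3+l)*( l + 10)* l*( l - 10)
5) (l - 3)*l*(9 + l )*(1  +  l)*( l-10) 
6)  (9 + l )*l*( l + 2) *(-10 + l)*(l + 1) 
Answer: 1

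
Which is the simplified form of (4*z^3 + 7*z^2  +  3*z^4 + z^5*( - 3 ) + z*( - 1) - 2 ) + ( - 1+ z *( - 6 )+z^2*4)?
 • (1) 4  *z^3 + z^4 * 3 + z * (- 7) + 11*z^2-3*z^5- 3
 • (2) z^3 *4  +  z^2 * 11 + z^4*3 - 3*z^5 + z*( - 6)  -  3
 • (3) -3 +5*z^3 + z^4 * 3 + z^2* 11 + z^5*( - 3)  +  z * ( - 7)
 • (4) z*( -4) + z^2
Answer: 1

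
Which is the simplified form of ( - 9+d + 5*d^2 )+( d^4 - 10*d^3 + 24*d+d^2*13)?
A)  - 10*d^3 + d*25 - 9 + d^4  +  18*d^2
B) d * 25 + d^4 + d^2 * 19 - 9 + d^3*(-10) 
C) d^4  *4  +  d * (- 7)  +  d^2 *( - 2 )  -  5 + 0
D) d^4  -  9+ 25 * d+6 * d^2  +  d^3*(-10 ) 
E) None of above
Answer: A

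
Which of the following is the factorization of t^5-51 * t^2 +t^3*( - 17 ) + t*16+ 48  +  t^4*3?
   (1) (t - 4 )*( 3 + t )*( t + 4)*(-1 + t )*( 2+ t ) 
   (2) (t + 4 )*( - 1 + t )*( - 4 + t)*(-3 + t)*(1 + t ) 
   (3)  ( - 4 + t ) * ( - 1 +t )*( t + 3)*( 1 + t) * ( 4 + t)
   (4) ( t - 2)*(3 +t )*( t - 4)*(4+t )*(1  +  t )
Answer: 3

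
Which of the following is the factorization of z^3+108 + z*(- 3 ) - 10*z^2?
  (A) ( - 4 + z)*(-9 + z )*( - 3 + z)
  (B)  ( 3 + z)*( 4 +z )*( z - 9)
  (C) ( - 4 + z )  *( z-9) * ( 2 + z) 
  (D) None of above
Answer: D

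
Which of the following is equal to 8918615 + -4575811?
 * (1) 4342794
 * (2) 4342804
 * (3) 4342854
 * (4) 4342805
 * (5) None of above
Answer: 2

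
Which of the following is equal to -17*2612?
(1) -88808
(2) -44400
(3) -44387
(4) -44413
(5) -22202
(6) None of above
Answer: 6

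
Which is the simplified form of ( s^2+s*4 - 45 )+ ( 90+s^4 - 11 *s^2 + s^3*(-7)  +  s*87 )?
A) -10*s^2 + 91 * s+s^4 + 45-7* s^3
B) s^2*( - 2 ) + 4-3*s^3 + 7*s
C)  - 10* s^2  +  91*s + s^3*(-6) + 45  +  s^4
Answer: A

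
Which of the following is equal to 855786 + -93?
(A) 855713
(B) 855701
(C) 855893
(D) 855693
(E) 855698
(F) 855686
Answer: D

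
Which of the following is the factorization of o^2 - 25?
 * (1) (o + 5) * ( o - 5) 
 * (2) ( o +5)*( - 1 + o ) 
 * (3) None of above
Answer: 1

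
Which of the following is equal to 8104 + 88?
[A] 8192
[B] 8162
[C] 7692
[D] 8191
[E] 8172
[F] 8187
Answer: A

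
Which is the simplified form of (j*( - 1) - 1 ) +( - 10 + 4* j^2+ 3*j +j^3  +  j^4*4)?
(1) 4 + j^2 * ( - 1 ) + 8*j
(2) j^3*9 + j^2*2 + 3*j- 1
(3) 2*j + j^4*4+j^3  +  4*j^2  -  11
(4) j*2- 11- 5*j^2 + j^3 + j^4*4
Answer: 3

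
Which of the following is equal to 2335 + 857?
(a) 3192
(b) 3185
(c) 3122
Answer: a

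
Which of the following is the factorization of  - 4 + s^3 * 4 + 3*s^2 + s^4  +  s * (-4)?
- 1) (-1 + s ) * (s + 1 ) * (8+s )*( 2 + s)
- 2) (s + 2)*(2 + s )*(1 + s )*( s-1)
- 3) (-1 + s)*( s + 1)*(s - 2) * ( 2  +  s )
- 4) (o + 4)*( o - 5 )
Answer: 2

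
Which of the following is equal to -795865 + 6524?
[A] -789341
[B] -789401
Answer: A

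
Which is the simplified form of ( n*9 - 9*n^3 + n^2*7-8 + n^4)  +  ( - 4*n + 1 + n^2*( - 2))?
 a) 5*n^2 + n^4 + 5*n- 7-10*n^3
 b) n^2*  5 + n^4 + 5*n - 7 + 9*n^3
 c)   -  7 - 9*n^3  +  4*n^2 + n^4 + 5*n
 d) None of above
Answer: d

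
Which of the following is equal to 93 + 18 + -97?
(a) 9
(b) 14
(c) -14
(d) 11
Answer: b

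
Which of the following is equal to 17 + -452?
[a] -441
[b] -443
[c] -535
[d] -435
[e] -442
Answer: d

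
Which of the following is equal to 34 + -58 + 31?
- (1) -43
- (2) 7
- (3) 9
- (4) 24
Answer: 2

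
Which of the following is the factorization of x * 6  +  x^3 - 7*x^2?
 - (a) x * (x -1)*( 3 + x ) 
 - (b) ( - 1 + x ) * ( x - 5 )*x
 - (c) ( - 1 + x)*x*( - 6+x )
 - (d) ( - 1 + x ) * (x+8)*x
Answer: c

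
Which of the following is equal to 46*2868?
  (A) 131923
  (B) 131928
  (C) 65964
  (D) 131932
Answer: B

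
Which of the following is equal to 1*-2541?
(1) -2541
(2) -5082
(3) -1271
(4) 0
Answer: 1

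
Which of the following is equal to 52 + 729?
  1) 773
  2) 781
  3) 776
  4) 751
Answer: 2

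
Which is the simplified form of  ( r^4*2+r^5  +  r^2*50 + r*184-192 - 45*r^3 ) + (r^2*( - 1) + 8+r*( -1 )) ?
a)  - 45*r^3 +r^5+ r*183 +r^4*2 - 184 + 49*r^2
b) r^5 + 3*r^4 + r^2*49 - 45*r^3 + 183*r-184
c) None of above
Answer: a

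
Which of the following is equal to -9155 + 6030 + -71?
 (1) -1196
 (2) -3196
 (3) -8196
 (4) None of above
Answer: 2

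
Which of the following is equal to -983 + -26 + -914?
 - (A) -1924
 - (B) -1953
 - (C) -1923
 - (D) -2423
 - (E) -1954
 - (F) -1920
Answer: C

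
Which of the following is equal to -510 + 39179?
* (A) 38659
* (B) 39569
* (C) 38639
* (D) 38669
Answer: D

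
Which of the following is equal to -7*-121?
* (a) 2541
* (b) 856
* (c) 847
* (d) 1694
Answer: c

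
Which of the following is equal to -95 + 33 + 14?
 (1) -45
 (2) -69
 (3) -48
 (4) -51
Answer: 3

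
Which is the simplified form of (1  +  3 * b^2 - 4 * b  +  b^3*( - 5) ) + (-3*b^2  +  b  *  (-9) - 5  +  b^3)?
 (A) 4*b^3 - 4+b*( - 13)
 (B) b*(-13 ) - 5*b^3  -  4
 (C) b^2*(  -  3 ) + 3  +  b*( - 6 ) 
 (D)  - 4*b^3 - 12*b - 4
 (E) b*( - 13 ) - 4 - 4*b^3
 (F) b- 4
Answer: E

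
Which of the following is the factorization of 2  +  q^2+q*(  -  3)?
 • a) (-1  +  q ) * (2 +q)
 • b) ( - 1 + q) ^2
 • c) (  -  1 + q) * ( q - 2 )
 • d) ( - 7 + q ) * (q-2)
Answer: c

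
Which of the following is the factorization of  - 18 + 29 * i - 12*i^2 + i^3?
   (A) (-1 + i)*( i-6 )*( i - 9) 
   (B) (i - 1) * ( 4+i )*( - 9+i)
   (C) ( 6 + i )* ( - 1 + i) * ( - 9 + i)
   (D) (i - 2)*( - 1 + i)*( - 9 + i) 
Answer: D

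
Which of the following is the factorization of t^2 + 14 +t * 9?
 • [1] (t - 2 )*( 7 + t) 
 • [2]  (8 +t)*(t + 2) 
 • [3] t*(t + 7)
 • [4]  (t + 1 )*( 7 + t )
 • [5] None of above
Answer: 5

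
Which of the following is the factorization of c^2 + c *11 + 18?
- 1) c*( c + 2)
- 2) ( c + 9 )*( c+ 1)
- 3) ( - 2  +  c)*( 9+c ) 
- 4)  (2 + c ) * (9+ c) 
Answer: 4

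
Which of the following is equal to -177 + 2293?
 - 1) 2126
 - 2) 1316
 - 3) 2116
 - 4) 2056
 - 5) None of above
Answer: 3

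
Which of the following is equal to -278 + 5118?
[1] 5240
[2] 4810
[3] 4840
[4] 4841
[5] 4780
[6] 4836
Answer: 3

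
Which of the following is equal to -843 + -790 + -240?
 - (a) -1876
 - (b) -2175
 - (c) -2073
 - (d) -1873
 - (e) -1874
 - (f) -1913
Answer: d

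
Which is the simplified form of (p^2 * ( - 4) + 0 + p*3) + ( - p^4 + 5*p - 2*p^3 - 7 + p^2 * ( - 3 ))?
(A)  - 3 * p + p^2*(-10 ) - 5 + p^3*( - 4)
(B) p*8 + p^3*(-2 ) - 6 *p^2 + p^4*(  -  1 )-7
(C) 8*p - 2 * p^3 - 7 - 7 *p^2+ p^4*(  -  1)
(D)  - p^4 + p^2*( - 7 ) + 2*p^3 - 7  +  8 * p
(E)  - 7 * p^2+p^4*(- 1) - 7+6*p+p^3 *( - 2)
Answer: C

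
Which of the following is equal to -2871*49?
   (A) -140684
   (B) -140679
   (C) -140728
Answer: B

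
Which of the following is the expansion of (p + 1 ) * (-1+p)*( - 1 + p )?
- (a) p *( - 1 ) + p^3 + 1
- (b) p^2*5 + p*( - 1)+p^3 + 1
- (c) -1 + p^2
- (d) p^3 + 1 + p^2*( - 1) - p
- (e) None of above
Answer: d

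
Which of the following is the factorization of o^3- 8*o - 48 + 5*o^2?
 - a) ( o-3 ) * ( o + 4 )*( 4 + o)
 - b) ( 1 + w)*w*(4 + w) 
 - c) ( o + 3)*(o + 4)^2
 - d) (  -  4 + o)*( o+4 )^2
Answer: a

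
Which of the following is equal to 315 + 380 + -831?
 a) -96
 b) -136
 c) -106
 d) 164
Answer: b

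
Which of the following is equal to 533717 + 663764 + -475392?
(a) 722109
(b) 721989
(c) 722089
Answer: c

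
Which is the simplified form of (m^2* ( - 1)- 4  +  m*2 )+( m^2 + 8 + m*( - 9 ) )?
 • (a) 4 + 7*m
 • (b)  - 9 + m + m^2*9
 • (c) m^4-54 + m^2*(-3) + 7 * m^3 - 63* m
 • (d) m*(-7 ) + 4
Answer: d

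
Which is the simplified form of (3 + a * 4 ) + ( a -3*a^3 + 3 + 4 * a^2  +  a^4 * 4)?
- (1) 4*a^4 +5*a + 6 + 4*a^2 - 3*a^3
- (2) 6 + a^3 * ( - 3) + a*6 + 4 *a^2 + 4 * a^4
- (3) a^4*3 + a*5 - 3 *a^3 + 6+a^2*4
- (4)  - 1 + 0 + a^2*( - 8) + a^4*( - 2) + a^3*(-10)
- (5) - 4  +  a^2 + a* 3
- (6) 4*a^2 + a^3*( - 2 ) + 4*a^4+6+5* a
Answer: 1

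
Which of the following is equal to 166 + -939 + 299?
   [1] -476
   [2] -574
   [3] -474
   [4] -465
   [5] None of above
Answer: 3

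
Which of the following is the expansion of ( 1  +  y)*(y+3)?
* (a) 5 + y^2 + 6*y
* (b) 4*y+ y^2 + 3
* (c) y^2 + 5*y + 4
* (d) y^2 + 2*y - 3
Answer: b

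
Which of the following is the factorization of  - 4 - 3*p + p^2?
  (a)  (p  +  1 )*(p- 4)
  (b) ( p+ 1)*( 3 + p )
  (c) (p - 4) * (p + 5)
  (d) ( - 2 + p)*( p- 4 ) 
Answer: a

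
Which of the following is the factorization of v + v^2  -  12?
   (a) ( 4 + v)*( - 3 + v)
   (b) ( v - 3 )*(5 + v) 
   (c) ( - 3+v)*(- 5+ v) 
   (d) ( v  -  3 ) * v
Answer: a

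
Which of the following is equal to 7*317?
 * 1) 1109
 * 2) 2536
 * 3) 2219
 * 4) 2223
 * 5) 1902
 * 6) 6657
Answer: 3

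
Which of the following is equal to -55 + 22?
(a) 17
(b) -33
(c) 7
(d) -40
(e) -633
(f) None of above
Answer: b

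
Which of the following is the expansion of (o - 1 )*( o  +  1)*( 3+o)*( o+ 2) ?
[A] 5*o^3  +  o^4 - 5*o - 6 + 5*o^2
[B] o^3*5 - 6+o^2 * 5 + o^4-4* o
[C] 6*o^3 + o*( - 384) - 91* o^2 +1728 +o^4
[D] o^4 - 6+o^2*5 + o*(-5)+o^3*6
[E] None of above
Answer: A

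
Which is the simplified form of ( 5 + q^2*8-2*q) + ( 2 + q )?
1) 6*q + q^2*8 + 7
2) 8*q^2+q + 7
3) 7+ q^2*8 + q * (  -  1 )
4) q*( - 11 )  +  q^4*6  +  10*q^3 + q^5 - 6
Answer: 3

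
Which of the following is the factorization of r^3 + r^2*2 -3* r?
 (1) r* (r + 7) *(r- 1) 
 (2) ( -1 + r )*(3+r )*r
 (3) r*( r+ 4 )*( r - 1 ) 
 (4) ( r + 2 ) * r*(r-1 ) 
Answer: 2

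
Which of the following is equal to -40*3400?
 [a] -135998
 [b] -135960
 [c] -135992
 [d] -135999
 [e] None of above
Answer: e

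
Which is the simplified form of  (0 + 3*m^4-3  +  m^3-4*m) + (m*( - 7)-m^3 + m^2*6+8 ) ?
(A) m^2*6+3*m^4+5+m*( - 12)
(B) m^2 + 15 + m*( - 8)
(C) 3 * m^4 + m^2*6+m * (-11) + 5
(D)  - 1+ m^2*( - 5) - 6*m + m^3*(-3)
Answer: C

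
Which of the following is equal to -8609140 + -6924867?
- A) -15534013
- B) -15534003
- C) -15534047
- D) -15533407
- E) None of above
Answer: E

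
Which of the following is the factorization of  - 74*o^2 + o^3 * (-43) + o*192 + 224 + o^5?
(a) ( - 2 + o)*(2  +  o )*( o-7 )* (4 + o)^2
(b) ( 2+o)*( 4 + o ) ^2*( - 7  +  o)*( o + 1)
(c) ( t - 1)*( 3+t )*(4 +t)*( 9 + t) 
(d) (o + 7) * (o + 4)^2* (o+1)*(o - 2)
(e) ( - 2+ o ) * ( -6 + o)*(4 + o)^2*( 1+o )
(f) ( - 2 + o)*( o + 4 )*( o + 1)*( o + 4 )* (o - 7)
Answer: f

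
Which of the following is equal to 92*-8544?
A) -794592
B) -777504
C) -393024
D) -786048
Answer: D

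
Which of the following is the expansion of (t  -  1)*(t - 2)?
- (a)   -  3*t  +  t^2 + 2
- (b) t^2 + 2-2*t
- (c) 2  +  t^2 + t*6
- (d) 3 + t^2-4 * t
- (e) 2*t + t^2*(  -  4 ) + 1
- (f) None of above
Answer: a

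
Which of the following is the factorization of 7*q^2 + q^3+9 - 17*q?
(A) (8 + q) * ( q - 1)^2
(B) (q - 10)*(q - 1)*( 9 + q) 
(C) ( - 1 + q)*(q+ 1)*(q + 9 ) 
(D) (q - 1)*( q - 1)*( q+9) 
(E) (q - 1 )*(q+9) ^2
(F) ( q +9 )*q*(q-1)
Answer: D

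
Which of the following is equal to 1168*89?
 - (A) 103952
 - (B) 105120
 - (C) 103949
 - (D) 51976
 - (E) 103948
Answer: A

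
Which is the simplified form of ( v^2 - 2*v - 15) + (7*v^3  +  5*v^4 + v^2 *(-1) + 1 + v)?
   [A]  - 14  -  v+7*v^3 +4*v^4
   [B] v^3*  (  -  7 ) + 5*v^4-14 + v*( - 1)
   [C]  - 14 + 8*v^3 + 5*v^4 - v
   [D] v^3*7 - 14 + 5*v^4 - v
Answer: D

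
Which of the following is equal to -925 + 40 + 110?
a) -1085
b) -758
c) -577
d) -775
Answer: d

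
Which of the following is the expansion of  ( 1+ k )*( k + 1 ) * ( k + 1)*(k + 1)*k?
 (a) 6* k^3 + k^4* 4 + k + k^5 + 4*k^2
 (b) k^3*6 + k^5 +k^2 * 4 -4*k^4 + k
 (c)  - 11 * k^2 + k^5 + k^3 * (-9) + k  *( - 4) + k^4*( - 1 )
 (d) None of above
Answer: a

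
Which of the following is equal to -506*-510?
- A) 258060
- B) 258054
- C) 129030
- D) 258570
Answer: A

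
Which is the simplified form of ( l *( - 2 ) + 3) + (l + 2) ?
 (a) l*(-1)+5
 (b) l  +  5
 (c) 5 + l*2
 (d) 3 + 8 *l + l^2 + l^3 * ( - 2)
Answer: a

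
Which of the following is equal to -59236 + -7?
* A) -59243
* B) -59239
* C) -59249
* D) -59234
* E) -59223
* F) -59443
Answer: A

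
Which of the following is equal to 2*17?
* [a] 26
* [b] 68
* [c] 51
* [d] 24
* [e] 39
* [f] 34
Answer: f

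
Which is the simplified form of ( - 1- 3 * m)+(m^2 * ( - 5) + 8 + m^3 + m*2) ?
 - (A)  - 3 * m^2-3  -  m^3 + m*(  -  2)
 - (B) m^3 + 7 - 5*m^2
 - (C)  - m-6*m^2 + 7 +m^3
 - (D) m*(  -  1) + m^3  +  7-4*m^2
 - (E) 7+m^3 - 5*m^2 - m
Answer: E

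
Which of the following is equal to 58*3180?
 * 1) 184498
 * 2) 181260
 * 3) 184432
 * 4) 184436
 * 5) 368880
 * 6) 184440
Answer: 6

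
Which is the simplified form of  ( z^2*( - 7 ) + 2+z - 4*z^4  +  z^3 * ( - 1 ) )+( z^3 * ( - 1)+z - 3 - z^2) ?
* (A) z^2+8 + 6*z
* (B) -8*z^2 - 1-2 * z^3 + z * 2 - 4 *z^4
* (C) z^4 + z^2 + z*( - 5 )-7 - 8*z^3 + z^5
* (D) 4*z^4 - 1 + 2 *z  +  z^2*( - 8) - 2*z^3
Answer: B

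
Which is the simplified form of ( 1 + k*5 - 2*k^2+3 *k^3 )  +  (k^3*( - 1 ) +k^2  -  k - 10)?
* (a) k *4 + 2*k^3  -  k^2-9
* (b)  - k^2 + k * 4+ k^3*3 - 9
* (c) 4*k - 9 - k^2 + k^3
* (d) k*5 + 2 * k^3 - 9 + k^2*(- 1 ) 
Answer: a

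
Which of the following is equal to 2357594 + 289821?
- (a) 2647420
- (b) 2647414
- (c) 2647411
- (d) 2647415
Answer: d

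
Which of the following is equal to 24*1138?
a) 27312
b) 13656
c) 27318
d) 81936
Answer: a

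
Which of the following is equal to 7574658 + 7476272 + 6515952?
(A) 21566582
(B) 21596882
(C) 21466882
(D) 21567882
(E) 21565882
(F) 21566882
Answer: F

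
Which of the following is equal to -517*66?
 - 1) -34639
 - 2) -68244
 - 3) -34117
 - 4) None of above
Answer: 4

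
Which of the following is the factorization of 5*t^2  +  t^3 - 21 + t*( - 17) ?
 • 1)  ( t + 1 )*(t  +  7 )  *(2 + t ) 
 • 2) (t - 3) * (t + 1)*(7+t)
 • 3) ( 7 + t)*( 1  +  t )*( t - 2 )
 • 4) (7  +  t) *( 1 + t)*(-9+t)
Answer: 2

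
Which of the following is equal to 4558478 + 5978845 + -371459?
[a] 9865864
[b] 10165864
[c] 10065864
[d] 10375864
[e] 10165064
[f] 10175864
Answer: b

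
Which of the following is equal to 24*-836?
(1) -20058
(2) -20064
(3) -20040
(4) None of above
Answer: 2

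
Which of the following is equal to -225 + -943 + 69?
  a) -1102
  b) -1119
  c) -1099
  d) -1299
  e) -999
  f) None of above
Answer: c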